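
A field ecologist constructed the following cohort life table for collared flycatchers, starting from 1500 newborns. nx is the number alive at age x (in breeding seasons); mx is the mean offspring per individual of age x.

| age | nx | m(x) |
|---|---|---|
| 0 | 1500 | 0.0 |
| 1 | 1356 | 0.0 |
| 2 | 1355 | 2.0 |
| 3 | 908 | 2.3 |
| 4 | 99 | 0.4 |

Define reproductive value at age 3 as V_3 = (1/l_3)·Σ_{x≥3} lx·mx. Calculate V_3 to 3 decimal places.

lx = nx/n0 = nx/1500: 1, 0.904, 0.90333…, 0.60533…, 0.066
lx·mx for x ≥ 3: 1.392267…, 0.0264 → sum = 1.418667…
V_3 = 1.418667… / l_3 = 1.418667… / 0.605333… = 2.343612… → 2.344

2.344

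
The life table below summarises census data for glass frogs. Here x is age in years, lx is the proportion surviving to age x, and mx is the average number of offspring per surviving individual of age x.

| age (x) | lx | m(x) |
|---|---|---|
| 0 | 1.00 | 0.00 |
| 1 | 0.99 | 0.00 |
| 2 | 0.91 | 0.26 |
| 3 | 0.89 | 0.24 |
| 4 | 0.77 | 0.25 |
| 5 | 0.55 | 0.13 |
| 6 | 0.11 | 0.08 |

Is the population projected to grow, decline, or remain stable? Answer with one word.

R0 = Σ lx·mx = 0 + 0 + 0.2366 + 0.2136 + 0.1925 + 0.0715 + 0.0088 = 0.723
R0 < 1, so the population is declining.

declining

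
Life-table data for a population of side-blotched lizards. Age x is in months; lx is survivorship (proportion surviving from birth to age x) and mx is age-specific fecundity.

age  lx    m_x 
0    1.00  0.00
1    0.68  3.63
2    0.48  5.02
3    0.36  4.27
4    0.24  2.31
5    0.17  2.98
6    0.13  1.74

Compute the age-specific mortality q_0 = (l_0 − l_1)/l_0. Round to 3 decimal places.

0.320

q_0 = (l_0 − l_1) / l_0 = (1 − 0.68) / 1
     = 0.32 / 1 = 0.32 → 0.320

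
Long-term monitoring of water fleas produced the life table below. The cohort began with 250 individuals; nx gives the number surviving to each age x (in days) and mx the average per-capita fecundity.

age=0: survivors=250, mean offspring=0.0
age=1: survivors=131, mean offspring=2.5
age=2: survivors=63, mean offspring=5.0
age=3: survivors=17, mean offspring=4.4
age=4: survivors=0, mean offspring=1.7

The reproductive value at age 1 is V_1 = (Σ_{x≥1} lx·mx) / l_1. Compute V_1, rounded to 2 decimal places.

5.48

lx = nx/n0 = nx/250: 1, 0.524, 0.252, 0.068, 0
lx·mx for x ≥ 1: 1.31, 1.26, 0.2992, 0 → sum = 2.8692
V_1 = 2.8692 / l_1 = 2.8692 / 0.524 = 5.475573… → 5.48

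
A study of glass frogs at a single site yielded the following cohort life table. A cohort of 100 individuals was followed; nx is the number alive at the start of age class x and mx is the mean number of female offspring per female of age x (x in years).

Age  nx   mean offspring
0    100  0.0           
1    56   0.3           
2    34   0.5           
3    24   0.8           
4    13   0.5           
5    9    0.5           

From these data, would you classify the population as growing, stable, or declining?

declining

lx = nx/n0 = nx/100: 1, 0.56, 0.34, 0.24, 0.13, 0.09
R0 = Σ lx·mx = 0 + 0.168 + 0.17 + 0.192 + 0.065 + 0.045 = 0.64
R0 < 1, so the population is declining.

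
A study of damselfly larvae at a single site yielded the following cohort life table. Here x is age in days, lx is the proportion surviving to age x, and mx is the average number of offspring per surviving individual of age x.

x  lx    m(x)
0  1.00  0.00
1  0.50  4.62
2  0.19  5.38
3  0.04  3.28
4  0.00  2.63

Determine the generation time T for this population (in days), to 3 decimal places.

1.371

lx·mx: 0, 2.31, 1.0222, 0.1312, 0 → R0 = 3.4634
x·lx·mx: 0, 2.31, 2.0444, 0.3936, 0 → Σ = 4.748
T = 4.748 / 3.4634 = 1.370907… → 1.371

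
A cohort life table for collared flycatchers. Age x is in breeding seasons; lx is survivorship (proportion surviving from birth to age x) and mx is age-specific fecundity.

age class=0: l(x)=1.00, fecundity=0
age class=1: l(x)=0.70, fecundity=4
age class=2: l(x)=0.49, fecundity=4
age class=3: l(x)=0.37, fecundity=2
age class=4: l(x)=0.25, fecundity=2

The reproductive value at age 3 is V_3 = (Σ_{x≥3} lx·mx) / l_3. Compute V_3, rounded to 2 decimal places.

lx·mx for x ≥ 3: 0.74, 0.5 → sum = 1.24
V_3 = 1.24 / l_3 = 1.24 / 0.37 = 3.351351… → 3.35

3.35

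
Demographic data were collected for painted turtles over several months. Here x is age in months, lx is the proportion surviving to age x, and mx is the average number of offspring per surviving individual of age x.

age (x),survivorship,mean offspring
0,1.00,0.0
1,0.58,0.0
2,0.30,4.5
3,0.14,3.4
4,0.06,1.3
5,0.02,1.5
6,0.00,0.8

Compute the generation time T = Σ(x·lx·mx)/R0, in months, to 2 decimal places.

lx·mx: 0, 0, 1.35, 0.476, 0.078, 0.03, 0 → R0 = 1.934
x·lx·mx: 0, 0, 2.7, 1.428, 0.312, 0.15, 0 → Σ = 4.59
T = 4.59 / 1.934 = 2.37332… → 2.37

2.37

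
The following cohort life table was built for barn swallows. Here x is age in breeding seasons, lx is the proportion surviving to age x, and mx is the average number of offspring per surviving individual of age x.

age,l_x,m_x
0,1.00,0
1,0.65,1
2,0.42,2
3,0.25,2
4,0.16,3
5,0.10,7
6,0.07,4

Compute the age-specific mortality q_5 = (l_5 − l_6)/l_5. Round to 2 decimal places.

q_5 = (l_5 − l_6) / l_5 = (0.1 − 0.07) / 0.1
     = 0.03 / 0.1 = 0.3 → 0.30

0.30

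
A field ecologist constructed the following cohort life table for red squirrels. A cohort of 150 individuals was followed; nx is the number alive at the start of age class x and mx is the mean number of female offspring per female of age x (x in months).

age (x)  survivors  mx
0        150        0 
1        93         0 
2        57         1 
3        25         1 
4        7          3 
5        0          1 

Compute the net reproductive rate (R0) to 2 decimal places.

lx = nx/n0 = nx/150: 1, 0.62, 0.38, 0.16667…, 0.04667…, 0
lx·mx by age: 0, 0, 0.38, 0.166667…, 0.14…, 0
R0 = Σ lx·mx = 0.686667… → 0.69

0.69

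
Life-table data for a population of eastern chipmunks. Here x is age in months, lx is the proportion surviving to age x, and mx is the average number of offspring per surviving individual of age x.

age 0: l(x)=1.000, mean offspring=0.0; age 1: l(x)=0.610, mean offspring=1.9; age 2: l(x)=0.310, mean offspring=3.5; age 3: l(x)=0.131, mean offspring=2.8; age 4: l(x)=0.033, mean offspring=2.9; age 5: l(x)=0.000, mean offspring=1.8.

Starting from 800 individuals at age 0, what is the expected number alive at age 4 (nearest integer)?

Expected survivors = N0 · l_4 = 800 × 0.033 = 26.4 → 26

26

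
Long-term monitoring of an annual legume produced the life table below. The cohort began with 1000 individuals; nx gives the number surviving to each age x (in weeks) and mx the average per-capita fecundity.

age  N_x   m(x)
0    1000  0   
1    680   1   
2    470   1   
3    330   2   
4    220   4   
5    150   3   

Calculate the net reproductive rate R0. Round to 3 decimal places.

lx = nx/n0 = nx/1000: 1, 0.68, 0.47, 0.33, 0.22, 0.15
lx·mx by age: 0, 0.68, 0.47, 0.66, 0.88, 0.45
R0 = Σ lx·mx = 3.14 → 3.140

3.140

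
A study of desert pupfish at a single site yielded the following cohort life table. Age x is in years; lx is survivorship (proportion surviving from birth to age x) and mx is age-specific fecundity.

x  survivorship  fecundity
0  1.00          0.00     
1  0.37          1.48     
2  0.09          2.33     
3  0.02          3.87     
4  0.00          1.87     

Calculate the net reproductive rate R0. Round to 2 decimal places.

lx·mx by age: 0, 0.5476, 0.2097, 0.0774, 0
R0 = Σ lx·mx = 0.8347 → 0.83

0.83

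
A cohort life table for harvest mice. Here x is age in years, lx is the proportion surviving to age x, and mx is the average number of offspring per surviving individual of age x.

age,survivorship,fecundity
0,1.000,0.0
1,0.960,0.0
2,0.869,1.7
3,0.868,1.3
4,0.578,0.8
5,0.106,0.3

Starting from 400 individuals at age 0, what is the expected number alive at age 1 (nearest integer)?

Expected survivors = N0 · l_1 = 400 × 0.960 = 384 → 384

384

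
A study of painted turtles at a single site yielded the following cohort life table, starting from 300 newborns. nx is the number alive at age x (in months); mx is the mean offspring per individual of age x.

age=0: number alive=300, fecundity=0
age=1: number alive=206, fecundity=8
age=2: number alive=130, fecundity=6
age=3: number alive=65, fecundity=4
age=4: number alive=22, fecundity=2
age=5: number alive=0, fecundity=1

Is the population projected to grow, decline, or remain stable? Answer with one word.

lx = nx/n0 = nx/300: 1, 0.68667…, 0.43333…, 0.21667…, 0.07333…, 0
R0 = Σ lx·mx = 0 + 5.493333… + 2.6… + 0.866667… + 0.146667… + 0 = 9.106667…
R0 > 1, so the population is growing.

growing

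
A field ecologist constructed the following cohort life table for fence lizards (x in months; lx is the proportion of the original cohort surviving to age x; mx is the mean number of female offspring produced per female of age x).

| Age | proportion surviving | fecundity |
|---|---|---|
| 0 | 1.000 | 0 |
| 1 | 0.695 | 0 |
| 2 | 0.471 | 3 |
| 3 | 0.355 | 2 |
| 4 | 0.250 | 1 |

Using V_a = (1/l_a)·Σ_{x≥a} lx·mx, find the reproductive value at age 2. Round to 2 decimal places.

5.04

lx·mx for x ≥ 2: 1.413, 0.71, 0.25 → sum = 2.373
V_2 = 2.373 / l_2 = 2.373 / 0.471 = 5.038217… → 5.04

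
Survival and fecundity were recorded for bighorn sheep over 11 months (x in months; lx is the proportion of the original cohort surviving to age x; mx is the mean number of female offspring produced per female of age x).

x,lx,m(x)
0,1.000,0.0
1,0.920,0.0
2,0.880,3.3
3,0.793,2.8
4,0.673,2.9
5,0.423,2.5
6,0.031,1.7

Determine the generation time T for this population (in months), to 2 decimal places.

lx·mx: 0, 0, 2.904, 2.2204, 1.9517, 1.0575, 0.0527 → R0 = 8.1863
x·lx·mx: 0, 0, 5.808, 6.6612, 7.8068, 5.2875, 0.3162 → Σ = 25.8797
T = 25.8797 / 8.1863 = 3.161343… → 3.16

3.16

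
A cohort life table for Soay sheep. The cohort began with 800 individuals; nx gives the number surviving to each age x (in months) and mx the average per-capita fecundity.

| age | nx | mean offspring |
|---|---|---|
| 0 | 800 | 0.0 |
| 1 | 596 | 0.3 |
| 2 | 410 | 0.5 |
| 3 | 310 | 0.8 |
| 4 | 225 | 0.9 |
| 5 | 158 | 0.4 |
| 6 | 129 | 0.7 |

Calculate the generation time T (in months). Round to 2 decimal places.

lx = nx/n0 = nx/800: 1, 0.745, 0.5125, 0.3875, 0.28125, 0.1975, 0.16125
lx·mx: 0, 0.2235, 0.25625, 0.31, 0.253125, 0.079, 0.112875 → R0 = 1.23475
x·lx·mx: 0, 0.2235, 0.5125, 0.93, 1.0125, 0.395, 0.67725 → Σ = 3.75075
T = 3.75075 / 1.23475 = 3.037659… → 3.04

3.04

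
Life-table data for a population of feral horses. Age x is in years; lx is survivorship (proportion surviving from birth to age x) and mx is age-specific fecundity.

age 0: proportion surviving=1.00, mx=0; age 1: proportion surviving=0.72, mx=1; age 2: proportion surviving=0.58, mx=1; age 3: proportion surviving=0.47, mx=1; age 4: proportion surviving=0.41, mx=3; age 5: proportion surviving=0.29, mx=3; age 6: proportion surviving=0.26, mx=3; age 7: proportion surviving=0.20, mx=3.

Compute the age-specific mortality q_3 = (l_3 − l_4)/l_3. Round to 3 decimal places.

q_3 = (l_3 − l_4) / l_3 = (0.47 − 0.41) / 0.47
     = 0.06 / 0.47 = 0.12766… → 0.128

0.128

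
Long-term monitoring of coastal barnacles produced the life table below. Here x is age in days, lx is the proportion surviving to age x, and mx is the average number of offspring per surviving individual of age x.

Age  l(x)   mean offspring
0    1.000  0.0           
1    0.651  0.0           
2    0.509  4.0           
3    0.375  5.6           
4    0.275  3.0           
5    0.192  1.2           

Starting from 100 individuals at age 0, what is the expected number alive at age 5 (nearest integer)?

19

Expected survivors = N0 · l_5 = 100 × 0.192 = 19.2 → 19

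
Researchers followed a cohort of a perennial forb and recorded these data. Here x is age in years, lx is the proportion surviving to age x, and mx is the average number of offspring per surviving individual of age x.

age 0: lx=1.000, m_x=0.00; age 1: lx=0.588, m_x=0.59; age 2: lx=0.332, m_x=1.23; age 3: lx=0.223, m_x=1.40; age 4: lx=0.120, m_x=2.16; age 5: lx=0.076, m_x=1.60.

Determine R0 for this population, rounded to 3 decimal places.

1.448

lx·mx by age: 0, 0.34692, 0.40836, 0.3122, 0.2592, 0.1216
R0 = Σ lx·mx = 1.44828 → 1.448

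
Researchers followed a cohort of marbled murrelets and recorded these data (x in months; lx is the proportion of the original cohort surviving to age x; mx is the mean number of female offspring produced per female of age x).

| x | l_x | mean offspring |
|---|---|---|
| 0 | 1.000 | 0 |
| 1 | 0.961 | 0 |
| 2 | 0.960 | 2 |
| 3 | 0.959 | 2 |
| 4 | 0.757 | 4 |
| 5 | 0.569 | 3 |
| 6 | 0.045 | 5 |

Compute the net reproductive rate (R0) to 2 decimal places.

8.80

lx·mx by age: 0, 0, 1.92, 1.918, 3.028, 1.707, 0.225
R0 = Σ lx·mx = 8.798 → 8.80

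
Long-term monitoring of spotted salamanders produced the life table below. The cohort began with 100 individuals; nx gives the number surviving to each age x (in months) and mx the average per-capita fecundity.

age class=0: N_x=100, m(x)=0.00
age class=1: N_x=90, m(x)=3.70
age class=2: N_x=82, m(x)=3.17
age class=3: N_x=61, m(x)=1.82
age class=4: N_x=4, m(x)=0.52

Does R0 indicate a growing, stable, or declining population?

growing

lx = nx/n0 = nx/100: 1, 0.9, 0.82, 0.61, 0.04
R0 = Σ lx·mx = 0 + 3.33 + 2.5994 + 1.1102 + 0.0208 = 7.0604
R0 > 1, so the population is growing.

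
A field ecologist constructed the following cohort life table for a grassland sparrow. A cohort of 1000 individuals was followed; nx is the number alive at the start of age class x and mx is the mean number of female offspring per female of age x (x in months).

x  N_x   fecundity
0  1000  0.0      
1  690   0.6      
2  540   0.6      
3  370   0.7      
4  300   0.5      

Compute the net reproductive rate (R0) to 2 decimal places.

lx = nx/n0 = nx/1000: 1, 0.69, 0.54, 0.37, 0.3
lx·mx by age: 0, 0.414, 0.324, 0.259, 0.15
R0 = Σ lx·mx = 1.147 → 1.15

1.15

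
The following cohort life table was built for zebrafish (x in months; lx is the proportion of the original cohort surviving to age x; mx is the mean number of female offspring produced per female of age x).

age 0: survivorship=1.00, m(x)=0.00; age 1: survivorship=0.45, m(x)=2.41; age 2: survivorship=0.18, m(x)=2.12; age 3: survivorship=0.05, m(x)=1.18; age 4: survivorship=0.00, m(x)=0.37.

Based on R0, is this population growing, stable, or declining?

R0 = Σ lx·mx = 0 + 1.0845 + 0.3816 + 0.059 + 0 = 1.5251
R0 > 1, so the population is growing.

growing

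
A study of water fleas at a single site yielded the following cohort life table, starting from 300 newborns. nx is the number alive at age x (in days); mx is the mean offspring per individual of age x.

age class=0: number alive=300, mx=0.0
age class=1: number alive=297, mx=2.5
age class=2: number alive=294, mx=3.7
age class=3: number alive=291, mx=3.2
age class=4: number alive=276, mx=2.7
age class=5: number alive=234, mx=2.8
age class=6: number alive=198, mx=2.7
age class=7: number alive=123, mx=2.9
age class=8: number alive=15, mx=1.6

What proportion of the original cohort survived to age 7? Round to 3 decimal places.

l_7 = n_7/n_0 = 123/300 = 0.41 → 0.410

0.410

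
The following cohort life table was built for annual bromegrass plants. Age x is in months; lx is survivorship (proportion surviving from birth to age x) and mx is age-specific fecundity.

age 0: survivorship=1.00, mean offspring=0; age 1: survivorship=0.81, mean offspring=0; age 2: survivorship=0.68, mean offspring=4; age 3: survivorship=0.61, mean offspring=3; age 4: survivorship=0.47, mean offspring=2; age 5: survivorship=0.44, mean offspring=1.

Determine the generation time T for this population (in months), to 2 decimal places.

lx·mx: 0, 0, 2.72, 1.83, 0.94, 0.44 → R0 = 5.93
x·lx·mx: 0, 0, 5.44, 5.49, 3.76, 2.2 → Σ = 16.89
T = 16.89 / 5.93 = 2.848229… → 2.85

2.85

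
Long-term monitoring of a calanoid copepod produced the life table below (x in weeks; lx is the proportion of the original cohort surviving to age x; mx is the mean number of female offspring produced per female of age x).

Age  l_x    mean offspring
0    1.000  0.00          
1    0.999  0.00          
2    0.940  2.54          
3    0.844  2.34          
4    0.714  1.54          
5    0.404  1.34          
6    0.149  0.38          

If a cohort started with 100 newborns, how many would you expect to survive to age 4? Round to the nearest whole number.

Expected survivors = N0 · l_4 = 100 × 0.714 = 71.4 → 71

71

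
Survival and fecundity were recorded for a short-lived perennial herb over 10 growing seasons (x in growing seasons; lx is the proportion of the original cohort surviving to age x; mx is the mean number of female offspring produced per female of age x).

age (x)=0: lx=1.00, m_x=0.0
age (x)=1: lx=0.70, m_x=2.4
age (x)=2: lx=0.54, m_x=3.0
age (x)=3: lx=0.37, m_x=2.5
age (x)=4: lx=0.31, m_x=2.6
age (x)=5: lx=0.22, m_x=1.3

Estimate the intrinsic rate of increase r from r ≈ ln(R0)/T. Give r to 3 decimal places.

R0 = Σ lx·mx = 0 + 1.68 + 1.62 + 0.925 + 0.806 + 0.286 = 5.317
Σ x·lx·mx = 12.349; T = 12.349/5.317 = 2.32255…
r ≈ ln(R0)/T = ln(5.317)/2.32255… = 0.71943… → 0.719

0.719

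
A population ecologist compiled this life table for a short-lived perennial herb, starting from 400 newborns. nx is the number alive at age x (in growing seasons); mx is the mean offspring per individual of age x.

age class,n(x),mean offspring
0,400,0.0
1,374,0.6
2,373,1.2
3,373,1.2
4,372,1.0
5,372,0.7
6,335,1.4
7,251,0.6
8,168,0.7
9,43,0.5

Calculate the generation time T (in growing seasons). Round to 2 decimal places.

4.08

lx = nx/n0 = nx/400: 1, 0.935, 0.9325, 0.9325, 0.93, 0.93, 0.8375, 0.6275, 0.42, 0.1075
lx·mx: 0, 0.561, 1.119, 1.119, 0.93, 0.651, 1.1725, 0.3765, 0.294, 0.05375 → R0 = 6.27675
x·lx·mx: 0, 0.561, 2.238, 3.357, 3.72, 3.255, 7.035, 2.6355, 2.352, 0.48375 → Σ = 25.63725
T = 25.63725 / 6.27675 = 4.084478… → 4.08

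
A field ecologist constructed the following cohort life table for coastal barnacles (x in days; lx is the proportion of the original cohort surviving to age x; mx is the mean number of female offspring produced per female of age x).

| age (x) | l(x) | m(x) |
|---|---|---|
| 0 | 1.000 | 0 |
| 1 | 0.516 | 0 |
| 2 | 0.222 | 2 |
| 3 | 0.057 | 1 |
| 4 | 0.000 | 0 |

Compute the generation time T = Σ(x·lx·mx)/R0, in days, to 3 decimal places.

lx·mx: 0, 0, 0.444, 0.057, 0 → R0 = 0.501
x·lx·mx: 0, 0, 0.888, 0.171, 0 → Σ = 1.059
T = 1.059 / 0.501 = 2.113772… → 2.114

2.114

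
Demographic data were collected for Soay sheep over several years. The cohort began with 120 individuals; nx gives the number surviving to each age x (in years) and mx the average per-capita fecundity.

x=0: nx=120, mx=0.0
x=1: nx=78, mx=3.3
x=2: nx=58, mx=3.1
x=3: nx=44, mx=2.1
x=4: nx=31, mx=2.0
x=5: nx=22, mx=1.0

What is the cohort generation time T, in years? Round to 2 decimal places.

lx = nx/n0 = nx/120: 1, 0.65, 0.48333…, 0.36667…, 0.25833…, 0.18333…
lx·mx: 0, 2.145, 1.498333…, 0.77…, 0.516667…, 0.183333… → R0 = 5.113333…
x·lx·mx: 0, 2.145, 2.996667…, 2.31…, 2.066667…, 0.916667… → Σ = 10.435…
T = 10.435… / 5.113333… = 2.040743… → 2.04

2.04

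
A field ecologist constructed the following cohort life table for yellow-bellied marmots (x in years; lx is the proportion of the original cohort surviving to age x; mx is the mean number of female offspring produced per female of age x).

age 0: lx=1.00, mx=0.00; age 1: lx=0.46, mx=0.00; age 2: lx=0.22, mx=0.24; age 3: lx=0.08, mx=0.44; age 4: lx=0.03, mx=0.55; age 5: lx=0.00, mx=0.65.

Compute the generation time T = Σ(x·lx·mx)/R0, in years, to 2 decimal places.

2.65

lx·mx: 0, 0, 0.0528, 0.0352, 0.0165, 0 → R0 = 0.1045
x·lx·mx: 0, 0, 0.1056, 0.1056, 0.066, 0 → Σ = 0.2772
T = 0.2772 / 0.1045 = 2.652632… → 2.65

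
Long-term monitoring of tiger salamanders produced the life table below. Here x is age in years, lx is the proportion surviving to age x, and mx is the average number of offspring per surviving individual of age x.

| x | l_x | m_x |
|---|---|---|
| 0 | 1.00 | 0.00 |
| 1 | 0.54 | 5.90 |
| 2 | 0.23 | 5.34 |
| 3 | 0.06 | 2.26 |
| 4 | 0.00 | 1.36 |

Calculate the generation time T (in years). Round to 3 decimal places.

lx·mx: 0, 3.186, 1.2282, 0.1356, 0 → R0 = 4.5498
x·lx·mx: 0, 3.186, 2.4564, 0.4068, 0 → Σ = 6.0492
T = 6.0492 / 4.5498 = 1.329553… → 1.330

1.330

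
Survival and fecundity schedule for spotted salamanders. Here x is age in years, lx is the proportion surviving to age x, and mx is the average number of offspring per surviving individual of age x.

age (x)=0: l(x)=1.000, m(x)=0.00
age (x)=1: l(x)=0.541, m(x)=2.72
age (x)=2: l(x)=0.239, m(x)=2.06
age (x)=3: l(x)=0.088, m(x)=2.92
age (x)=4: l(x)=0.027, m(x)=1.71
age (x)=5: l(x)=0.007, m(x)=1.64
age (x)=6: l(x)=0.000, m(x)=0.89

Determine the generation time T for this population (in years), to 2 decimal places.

1.52

lx·mx: 0, 1.47152, 0.49234, 0.25696, 0.04617, 0.01148, 0 → R0 = 2.27847
x·lx·mx: 0, 1.47152, 0.98468, 0.77088, 0.18468, 0.0574, 0 → Σ = 3.46916
T = 3.46916 / 2.27847 = 1.522583… → 1.52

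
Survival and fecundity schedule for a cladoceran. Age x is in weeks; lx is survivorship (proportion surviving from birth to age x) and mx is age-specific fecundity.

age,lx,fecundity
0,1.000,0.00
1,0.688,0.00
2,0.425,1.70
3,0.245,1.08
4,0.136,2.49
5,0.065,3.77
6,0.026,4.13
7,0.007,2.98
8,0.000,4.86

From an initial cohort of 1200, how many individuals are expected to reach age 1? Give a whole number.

826

Expected survivors = N0 · l_1 = 1200 × 0.688 = 825.6 → 826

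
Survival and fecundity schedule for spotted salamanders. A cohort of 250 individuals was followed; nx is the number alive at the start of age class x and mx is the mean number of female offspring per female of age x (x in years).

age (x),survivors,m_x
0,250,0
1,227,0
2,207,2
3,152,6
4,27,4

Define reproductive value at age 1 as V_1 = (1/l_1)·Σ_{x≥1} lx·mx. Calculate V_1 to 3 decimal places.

lx = nx/n0 = nx/250: 1, 0.908, 0.828, 0.608, 0.108
lx·mx for x ≥ 1: 0, 1.656, 3.648, 0.432 → sum = 5.736
V_1 = 5.736 / l_1 = 5.736 / 0.908 = 6.317181… → 6.317

6.317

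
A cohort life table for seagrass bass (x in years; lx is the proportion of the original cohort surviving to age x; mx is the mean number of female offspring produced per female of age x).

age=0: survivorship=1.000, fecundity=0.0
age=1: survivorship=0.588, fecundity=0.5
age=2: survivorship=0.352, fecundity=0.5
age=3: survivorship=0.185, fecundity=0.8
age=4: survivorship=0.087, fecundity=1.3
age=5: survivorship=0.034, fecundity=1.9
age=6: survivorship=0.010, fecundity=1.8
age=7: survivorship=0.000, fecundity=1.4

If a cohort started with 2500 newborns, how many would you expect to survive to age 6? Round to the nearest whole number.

25

Expected survivors = N0 · l_6 = 2500 × 0.010 = 25 → 25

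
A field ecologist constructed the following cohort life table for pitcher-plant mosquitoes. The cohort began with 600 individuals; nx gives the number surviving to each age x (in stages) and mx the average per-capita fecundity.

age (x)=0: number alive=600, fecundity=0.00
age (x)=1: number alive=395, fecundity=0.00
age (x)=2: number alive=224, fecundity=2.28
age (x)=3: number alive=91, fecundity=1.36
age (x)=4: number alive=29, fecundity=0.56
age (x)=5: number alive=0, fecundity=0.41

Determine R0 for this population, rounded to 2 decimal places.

lx = nx/n0 = nx/600: 1, 0.65833…, 0.37333…, 0.15167…, 0.04833…, 0
lx·mx by age: 0, 0, 0.8512…, 0.206267…, 0.027067…, 0
R0 = Σ lx·mx = 1.084533… → 1.08

1.08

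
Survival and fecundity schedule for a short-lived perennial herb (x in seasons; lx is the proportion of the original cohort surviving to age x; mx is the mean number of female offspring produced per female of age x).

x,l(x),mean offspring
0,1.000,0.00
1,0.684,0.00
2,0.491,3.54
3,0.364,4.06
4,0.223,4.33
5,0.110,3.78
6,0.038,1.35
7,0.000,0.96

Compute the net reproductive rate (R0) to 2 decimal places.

lx·mx by age: 0, 0, 1.73814, 1.47784, 0.96559, 0.4158, 0.0513, 0
R0 = Σ lx·mx = 4.64867 → 4.65

4.65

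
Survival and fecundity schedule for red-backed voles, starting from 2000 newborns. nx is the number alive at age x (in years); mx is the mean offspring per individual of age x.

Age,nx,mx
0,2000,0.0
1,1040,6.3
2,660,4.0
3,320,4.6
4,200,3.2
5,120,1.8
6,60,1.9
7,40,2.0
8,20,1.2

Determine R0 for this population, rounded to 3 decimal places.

lx = nx/n0 = nx/2000: 1, 0.52, 0.33, 0.16, 0.1, 0.06, 0.03, 0.02, 0.01
lx·mx by age: 0, 3.276, 1.32, 0.736, 0.32, 0.108, 0.057, 0.04, 0.012
R0 = Σ lx·mx = 5.869 → 5.869

5.869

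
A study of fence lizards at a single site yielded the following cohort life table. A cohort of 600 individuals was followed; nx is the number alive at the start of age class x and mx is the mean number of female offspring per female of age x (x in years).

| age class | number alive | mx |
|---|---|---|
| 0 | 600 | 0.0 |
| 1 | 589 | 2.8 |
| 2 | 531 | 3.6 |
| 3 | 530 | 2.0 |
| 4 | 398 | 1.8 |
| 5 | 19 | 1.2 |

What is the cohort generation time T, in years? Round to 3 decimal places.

2.170

lx = nx/n0 = nx/600: 1, 0.98167…, 0.885, 0.88333…, 0.66333…, 0.03167…
lx·mx: 0, 2.748667…, 3.186, 1.766667…, 1.194…, 0.038… → R0 = 8.933333…
x·lx·mx: 0, 2.748667…, 6.372, 5.3…, 4.776…, 0.19… → Σ = 19.386667…
T = 19.386667… / 8.933333… = 2.170149… → 2.170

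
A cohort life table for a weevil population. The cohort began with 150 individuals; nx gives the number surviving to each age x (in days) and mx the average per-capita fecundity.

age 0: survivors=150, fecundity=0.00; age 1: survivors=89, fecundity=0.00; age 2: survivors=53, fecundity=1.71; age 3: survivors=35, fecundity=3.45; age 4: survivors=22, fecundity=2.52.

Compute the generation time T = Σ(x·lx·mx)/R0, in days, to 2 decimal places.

lx = nx/n0 = nx/150: 1, 0.59333…, 0.35333…, 0.23333…, 0.14667…
lx·mx: 0, 0, 0.6042…, 0.805…, 0.3696… → R0 = 1.7788…
x·lx·mx: 0, 0, 1.2084…, 2.415…, 1.4784… → Σ = 5.1018…
T = 5.1018… / 1.7788… = 2.868113… → 2.87

2.87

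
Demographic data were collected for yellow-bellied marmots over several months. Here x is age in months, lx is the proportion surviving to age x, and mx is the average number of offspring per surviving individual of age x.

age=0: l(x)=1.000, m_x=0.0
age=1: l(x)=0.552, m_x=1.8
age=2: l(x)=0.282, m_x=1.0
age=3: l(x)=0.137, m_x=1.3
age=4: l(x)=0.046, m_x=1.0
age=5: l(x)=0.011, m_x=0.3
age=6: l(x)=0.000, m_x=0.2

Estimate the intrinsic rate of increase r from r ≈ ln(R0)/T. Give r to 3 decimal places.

0.267

R0 = Σ lx·mx = 0 + 0.9936 + 0.282 + 0.1781 + 0.046 + 0.0033 + 0 = 1.503
Σ x·lx·mx = 2.2924; T = 2.2924/1.503 = 1.52522…
r ≈ ln(R0)/T = ln(1.503)/1.52522… = 0.26715… → 0.267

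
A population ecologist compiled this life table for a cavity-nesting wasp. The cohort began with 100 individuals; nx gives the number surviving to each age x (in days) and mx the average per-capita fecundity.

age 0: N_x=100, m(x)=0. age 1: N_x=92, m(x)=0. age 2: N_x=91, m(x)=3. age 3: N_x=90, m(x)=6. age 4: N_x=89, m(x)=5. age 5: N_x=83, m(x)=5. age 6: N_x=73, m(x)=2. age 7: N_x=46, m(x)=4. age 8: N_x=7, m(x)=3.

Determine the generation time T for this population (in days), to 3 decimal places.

lx = nx/n0 = nx/100: 1, 0.92, 0.91, 0.9, 0.89, 0.83, 0.73, 0.46, 0.07
lx·mx: 0, 0, 2.73, 5.4, 4.45, 4.15, 1.46, 1.84, 0.21 → R0 = 20.24
x·lx·mx: 0, 0, 5.46, 16.2, 17.8, 20.75, 8.76, 12.88, 1.68 → Σ = 83.53
T = 83.53 / 20.24 = 4.126976… → 4.127

4.127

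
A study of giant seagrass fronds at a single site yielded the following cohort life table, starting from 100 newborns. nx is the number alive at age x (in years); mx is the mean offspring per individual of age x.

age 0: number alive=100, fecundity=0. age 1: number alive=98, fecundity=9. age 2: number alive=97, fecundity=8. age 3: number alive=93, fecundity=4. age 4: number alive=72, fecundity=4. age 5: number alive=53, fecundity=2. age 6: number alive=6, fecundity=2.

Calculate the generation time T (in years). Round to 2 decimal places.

2.18

lx = nx/n0 = nx/100: 1, 0.98, 0.97, 0.93, 0.72, 0.53, 0.06
lx·mx: 0, 8.82, 7.76, 3.72, 2.88, 1.06, 0.12 → R0 = 24.36
x·lx·mx: 0, 8.82, 15.52, 11.16, 11.52, 5.3, 0.72 → Σ = 53.04
T = 53.04 / 24.36 = 2.17734… → 2.18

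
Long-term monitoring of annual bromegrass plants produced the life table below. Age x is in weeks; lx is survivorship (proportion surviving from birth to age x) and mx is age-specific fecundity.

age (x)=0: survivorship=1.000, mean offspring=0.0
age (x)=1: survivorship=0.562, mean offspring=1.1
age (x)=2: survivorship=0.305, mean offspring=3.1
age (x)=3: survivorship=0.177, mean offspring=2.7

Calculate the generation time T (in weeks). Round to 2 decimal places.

1.93

lx·mx: 0, 0.6182, 0.9455, 0.4779 → R0 = 2.0416
x·lx·mx: 0, 0.6182, 1.891, 1.4337 → Σ = 3.9429
T = 3.9429 / 2.0416 = 1.931279… → 1.93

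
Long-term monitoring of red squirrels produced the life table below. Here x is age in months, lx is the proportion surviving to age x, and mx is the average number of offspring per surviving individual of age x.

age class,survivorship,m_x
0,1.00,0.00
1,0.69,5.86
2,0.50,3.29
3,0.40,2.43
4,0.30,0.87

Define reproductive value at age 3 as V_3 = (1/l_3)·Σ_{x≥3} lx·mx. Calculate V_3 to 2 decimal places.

3.08

lx·mx for x ≥ 3: 0.972, 0.261 → sum = 1.233
V_3 = 1.233 / l_3 = 1.233 / 0.4 = 3.0825 → 3.08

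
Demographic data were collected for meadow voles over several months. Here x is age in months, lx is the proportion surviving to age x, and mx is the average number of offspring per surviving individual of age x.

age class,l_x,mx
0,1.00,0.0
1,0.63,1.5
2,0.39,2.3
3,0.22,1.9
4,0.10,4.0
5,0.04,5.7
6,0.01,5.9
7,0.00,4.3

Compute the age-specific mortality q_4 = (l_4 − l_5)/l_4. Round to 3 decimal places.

q_4 = (l_4 − l_5) / l_4 = (0.1 − 0.04) / 0.1
     = 0.06 / 0.1 = 0.6 → 0.600

0.600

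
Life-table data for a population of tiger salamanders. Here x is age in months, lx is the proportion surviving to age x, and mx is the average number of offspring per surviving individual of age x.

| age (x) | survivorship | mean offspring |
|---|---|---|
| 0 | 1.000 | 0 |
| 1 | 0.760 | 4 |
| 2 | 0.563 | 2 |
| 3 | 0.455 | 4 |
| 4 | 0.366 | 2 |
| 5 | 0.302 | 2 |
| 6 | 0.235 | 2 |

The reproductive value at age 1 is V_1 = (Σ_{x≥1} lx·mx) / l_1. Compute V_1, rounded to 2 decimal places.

10.25

lx·mx for x ≥ 1: 3.04, 1.126, 1.82, 0.732, 0.604, 0.47 → sum = 7.792
V_1 = 7.792 / l_1 = 7.792 / 0.76 = 10.252632… → 10.25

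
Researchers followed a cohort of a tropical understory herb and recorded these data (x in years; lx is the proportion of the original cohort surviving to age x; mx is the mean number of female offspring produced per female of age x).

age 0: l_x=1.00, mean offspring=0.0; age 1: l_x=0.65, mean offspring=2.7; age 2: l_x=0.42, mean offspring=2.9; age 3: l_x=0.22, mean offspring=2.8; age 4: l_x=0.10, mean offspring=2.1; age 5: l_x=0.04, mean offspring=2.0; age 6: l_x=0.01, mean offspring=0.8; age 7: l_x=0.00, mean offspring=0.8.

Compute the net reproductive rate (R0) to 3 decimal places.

lx·mx by age: 0, 1.755, 1.218, 0.616, 0.21, 0.08, 0.008, 0
R0 = Σ lx·mx = 3.887 → 3.887

3.887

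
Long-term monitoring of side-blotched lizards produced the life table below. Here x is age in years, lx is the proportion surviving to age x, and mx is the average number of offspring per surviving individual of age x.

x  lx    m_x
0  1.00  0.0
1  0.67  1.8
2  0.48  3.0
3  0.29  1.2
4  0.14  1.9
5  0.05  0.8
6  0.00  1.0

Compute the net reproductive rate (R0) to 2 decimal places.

lx·mx by age: 0, 1.206, 1.44, 0.348, 0.266, 0.04, 0
R0 = Σ lx·mx = 3.3 → 3.30

3.30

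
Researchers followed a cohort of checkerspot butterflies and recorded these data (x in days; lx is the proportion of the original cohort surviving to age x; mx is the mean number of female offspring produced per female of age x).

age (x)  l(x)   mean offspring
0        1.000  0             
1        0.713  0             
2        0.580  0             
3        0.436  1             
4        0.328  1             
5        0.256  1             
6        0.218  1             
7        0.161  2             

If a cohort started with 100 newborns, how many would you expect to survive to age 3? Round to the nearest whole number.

Expected survivors = N0 · l_3 = 100 × 0.436 = 43.6 → 44

44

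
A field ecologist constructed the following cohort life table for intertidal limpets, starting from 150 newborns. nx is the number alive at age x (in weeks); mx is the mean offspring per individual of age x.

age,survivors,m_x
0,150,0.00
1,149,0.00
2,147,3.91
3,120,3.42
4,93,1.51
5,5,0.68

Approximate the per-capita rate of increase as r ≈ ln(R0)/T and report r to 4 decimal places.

lx = nx/n0 = nx/150: 1, 0.99333…, 0.98, 0.8, 0.62, 0.03333…
R0 = Σ lx·mx = 0 + 0 + 3.8318 + 2.736 + 0.9362 + 0.02267… = 7.526667…
Σ x·lx·mx = 19.729733…; T = 19.729733…/7.526667… = 2.62131…
r ≈ ln(R0)/T = ln(7.526667…)/2.62131… = 0.770016… → 0.7700

0.7700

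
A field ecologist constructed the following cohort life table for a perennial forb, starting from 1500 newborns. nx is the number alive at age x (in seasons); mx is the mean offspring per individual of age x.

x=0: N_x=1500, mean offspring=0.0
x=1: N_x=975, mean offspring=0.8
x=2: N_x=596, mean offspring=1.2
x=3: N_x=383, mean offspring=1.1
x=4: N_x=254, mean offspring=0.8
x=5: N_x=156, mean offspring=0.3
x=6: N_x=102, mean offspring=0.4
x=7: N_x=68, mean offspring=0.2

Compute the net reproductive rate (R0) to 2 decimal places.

lx = nx/n0 = nx/1500: 1, 0.65, 0.39733…, 0.25533…, 0.16933…, 0.104, 0.068, 0.04533…
lx·mx by age: 0, 0.52, 0.4768…, 0.280867…, 0.135467…, 0.0312, 0.0272, 0.009067…
R0 = Σ lx·mx = 1.4806… → 1.48

1.48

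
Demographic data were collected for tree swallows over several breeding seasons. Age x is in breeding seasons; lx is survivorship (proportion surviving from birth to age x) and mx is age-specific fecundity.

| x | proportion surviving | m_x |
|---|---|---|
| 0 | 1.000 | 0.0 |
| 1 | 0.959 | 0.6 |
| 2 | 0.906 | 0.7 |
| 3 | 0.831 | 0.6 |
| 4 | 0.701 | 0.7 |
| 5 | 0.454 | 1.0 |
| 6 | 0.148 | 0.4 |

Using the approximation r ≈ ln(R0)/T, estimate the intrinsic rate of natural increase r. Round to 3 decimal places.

R0 = Σ lx·mx = 0 + 0.5754 + 0.6342 + 0.4986 + 0.4907 + 0.454 + 0.0592 = 2.7121
Σ x·lx·mx = 7.9276; T = 7.9276/2.7121 = 2.92305…
r ≈ ln(R0)/T = ln(2.7121)/2.92305… = 0.34133… → 0.341

0.341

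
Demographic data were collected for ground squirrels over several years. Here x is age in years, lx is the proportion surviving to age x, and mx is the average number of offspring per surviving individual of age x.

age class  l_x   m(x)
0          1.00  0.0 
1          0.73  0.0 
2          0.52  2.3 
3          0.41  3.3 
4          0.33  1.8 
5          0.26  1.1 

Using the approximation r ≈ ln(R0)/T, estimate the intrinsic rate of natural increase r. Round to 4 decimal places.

0.4120

R0 = Σ lx·mx = 0 + 0 + 1.196 + 1.353 + 0.594 + 0.286 = 3.429
Σ x·lx·mx = 10.257; T = 10.257/3.429 = 2.99125…
r ≈ ln(R0)/T = ln(3.429)/2.99125… = 0.411958… → 0.4120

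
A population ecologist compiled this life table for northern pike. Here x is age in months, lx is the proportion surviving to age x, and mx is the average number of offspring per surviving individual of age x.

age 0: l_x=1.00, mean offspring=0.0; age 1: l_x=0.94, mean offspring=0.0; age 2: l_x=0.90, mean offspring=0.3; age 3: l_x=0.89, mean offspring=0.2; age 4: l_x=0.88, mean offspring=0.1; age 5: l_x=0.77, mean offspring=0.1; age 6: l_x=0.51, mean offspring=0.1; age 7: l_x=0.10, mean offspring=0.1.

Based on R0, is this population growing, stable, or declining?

R0 = Σ lx·mx = 0 + 0 + 0.27 + 0.178 + 0.088 + 0.077 + 0.051 + 0.01 = 0.674
R0 < 1, so the population is declining.

declining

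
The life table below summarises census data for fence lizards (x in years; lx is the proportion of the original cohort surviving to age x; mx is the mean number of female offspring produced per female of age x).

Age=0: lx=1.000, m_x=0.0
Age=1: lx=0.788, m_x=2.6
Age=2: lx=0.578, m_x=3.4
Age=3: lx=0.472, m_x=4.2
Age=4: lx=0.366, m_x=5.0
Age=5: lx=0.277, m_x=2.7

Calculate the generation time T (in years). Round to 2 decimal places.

lx·mx: 0, 2.0488, 1.9652, 1.9824, 1.83, 0.7479 → R0 = 8.5743
x·lx·mx: 0, 2.0488, 3.9304, 5.9472, 7.32, 3.7395 → Σ = 22.9859
T = 22.9859 / 8.5743 = 2.68079… → 2.68

2.68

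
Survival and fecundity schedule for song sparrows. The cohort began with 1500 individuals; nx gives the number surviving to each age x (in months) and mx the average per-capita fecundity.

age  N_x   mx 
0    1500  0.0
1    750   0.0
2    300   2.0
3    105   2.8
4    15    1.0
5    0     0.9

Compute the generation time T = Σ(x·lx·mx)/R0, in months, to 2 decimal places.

lx = nx/n0 = nx/1500: 1, 0.5, 0.2, 0.07, 0.01, 0
lx·mx: 0, 0, 0.4, 0.196, 0.01, 0 → R0 = 0.606
x·lx·mx: 0, 0, 0.8, 0.588, 0.04, 0 → Σ = 1.428
T = 1.428 / 0.606 = 2.356436… → 2.36

2.36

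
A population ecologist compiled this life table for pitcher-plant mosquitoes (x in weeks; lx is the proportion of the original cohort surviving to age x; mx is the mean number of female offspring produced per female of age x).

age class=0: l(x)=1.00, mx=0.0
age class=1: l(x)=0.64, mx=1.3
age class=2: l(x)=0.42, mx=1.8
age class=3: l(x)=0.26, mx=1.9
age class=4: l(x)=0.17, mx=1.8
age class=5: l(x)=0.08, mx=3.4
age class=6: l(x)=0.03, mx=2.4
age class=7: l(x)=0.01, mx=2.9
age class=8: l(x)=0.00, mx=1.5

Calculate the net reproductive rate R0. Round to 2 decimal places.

lx·mx by age: 0, 0.832, 0.756, 0.494, 0.306, 0.272, 0.072, 0.029, 0
R0 = Σ lx·mx = 2.761 → 2.76

2.76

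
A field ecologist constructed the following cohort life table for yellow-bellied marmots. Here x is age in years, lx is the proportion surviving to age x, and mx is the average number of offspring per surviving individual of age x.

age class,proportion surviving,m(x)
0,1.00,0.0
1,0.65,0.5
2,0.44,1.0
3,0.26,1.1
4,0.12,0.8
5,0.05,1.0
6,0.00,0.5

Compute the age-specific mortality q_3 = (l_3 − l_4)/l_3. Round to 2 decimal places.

0.54

q_3 = (l_3 − l_4) / l_3 = (0.26 − 0.12) / 0.26
     = 0.14 / 0.26 = 0.538462… → 0.54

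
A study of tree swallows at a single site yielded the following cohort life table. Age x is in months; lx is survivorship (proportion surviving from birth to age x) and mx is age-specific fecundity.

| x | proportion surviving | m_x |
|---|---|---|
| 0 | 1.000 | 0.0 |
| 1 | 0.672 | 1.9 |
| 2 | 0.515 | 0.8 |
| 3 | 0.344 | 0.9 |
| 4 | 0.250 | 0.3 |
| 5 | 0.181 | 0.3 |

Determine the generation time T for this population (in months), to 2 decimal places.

lx·mx: 0, 1.2768, 0.412, 0.3096, 0.075, 0.0543 → R0 = 2.1277
x·lx·mx: 0, 1.2768, 0.824, 0.9288, 0.3, 0.2715 → Σ = 3.6011
T = 3.6011 / 2.1277 = 1.692485… → 1.69

1.69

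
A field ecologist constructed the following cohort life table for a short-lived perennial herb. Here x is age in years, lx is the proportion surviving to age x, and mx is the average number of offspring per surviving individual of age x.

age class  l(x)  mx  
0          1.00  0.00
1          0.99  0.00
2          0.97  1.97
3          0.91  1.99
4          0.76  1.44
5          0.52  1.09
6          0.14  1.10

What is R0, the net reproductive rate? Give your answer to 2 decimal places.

5.54

lx·mx by age: 0, 0, 1.9109, 1.8109, 1.0944, 0.5668, 0.154
R0 = Σ lx·mx = 5.537 → 5.54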